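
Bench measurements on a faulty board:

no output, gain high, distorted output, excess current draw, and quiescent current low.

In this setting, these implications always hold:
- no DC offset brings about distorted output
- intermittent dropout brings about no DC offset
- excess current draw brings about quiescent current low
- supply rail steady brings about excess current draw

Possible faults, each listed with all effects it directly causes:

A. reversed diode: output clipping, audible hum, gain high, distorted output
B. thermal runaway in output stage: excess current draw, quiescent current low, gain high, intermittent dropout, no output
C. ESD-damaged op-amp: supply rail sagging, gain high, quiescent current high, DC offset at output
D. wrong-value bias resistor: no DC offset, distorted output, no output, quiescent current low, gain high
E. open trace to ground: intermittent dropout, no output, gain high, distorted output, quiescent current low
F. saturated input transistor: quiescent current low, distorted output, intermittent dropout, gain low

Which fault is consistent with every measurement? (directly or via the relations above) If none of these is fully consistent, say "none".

Per-candidate check:
(A) reversed diode — no output -; gain high +; distorted output +; excess current draw -; quiescent current low -
(B) thermal runaway in output stage — no output +; gain high +; distorted output + (by intermittent dropout → no DC offset → distorted output); excess current draw +; quiescent current low +
(C) ESD-damaged op-amp — no output -; gain high +; distorted output -; excess current draw -; quiescent current low -
(D) wrong-value bias resistor — does not account for excess current draw
(E) open trace to ground — does not account for excess current draw
(F) saturated input transistor — no output -; gain high -; distorted output +; excess current draw -; quiescent current low +
(B) is the only candidate with no mismatches.

B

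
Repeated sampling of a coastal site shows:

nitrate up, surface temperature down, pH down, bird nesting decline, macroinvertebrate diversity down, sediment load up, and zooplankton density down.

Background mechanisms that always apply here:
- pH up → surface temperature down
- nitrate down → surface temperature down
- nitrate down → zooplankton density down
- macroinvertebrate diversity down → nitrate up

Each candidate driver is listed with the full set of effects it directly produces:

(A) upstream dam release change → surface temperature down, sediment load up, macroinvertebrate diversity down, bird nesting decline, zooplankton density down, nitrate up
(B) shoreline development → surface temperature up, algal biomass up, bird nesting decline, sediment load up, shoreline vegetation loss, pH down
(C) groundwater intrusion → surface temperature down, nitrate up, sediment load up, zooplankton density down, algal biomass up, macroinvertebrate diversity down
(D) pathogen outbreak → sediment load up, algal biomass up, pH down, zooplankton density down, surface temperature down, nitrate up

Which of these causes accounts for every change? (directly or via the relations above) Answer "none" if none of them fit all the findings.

Checking each candidate against the observations:
(A) upstream dam release change — nitrate up ✓; surface temperature down ✓; pH down ✗; bird nesting decline ✓; macroinvertebrate diversity down ✓; sediment load up ✓; zooplankton density down ✓
(B) shoreline development — nitrate up ✗; surface temperature down ✗; pH down ✓; bird nesting decline ✓; macroinvertebrate diversity down ✗; sediment load up ✓; zooplankton density down ✗
(C) groundwater intrusion — nitrate up ✓; surface temperature down ✓; pH down ✗; bird nesting decline ✗; macroinvertebrate diversity down ✓; sediment load up ✓; zooplankton density down ✓
(D) pathogen outbreak — does not account for bird nesting decline, macroinvertebrate diversity down
No candidate is consistent with all observations.

none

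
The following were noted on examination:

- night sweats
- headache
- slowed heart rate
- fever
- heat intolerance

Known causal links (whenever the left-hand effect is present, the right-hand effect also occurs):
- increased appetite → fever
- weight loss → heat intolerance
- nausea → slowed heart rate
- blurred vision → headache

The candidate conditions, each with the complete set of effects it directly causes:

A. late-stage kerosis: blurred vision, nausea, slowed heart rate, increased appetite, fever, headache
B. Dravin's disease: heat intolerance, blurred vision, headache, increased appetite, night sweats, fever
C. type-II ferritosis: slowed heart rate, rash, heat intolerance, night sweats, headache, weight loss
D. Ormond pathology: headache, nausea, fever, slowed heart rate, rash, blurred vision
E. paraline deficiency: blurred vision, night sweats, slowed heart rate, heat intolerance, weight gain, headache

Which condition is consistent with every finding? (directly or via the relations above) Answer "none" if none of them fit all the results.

none

Testing each hypothesis:
(A) late-stage kerosis — night sweats NO; headache yes; slowed heart rate yes; fever yes; heat intolerance NO
(B) Dravin's disease — night sweats yes; headache yes; slowed heart rate NO; fever yes; heat intolerance yes
(C) type-II ferritosis — night sweats yes; headache yes; slowed heart rate yes; fever NO; heat intolerance yes
(D) Ormond pathology — does not account for night sweats, heat intolerance
(E) paraline deficiency — night sweats yes; headache yes; slowed heart rate yes; fever NO; heat intolerance yes
Every candidate fails on at least one observation.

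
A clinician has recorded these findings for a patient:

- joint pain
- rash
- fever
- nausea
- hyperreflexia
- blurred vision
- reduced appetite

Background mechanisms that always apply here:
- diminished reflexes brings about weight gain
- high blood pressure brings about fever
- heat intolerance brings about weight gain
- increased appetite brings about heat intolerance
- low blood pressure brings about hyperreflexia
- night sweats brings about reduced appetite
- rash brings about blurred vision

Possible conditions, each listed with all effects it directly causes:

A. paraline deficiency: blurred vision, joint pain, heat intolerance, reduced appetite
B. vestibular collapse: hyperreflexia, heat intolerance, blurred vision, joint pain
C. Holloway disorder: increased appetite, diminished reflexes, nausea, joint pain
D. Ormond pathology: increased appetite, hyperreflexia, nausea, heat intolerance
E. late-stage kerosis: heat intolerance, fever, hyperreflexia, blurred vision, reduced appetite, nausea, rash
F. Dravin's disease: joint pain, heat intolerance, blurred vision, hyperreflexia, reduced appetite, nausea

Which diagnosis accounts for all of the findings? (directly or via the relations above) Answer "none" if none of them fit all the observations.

Testing each hypothesis:
(A) paraline deficiency — joint pain +; rash -; fever -; nausea -; hyperreflexia -; blurred vision +; reduced appetite +
(B) vestibular collapse — joint pain +; rash -; fever -; nausea -; hyperreflexia +; blurred vision +; reduced appetite -
(C) Holloway disorder — fails on rash, fever, hyperreflexia, blurred vision, reduced appetite (predicts diminished reflexes, not hyperreflexia; predicts increased appetite, not reduced appetite)
(D) Ormond pathology — joint pain -; rash -; fever -; nausea +; hyperreflexia +; blurred vision -; reduced appetite -
(E) late-stage kerosis — joint pain -; rash +; fever +; nausea +; hyperreflexia +; blurred vision +; reduced appetite +
(F) Dravin's disease — joint pain +; rash -; fever -; nausea +; hyperreflexia +; blurred vision +; reduced appetite +
No candidate is consistent with all observations.

none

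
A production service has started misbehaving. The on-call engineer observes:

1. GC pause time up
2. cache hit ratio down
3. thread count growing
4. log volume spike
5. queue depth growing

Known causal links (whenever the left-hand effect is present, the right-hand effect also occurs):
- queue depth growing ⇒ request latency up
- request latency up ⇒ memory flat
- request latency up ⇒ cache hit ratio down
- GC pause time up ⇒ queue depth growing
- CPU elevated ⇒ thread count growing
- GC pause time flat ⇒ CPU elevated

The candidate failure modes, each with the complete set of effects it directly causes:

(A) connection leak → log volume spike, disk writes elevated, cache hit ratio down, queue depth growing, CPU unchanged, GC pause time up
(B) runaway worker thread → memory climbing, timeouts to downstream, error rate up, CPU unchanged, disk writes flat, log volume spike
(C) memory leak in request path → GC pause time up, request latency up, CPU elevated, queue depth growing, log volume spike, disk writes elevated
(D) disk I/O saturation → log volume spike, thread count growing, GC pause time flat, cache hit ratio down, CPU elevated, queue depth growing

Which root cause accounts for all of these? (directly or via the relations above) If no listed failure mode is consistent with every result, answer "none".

Testing each hypothesis:
(A) connection leak — does not account for thread count growing
(B) runaway worker thread — GC pause time up NO; cache hit ratio down NO; thread count growing NO; log volume spike yes; queue depth growing NO
(C) memory leak in request path — GC pause time up yes; cache hit ratio down yes (by request latency up → cache hit ratio down); thread count growing yes (by CPU elevated → thread count growing); log volume spike yes; queue depth growing yes
(D) disk I/O saturation — GC pause time up NO; cache hit ratio down yes; thread count growing yes; log volume spike yes; queue depth growing yes
(C) is the only candidate with no mismatches.

C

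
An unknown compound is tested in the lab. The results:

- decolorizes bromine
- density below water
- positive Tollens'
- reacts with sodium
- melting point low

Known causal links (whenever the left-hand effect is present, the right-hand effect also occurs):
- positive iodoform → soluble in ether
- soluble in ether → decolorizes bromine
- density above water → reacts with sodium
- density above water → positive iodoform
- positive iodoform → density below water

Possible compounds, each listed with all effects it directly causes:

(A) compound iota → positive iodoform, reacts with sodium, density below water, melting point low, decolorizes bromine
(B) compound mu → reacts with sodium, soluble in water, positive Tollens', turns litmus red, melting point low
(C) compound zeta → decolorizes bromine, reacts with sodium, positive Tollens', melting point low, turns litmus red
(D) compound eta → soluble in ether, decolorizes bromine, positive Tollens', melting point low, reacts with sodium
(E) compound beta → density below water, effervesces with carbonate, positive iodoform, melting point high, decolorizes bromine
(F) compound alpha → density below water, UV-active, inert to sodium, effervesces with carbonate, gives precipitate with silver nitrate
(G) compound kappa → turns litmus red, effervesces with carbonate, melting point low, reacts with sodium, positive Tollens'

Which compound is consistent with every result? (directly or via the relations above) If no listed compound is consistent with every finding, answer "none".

Per-candidate check:
(A) compound iota — decolorizes bromine yes; density below water yes; positive Tollens' NO; reacts with sodium yes; melting point low yes
(B) compound mu — decolorizes bromine NO; density below water NO; positive Tollens' yes; reacts with sodium yes; melting point low yes
(C) compound zeta — does not account for density below water
(D) compound eta — does not account for density below water
(E) compound beta — decolorizes bromine yes; density below water yes; positive Tollens' NO; reacts with sodium NO; melting point low NO
(F) compound alpha — fails on decolorizes bromine, positive Tollens', reacts with sodium, melting point low (predicts inert to sodium, not reacts with sodium)
(G) compound kappa — does not account for decolorizes bromine, density below water
None of the listed candidates fits everything.

none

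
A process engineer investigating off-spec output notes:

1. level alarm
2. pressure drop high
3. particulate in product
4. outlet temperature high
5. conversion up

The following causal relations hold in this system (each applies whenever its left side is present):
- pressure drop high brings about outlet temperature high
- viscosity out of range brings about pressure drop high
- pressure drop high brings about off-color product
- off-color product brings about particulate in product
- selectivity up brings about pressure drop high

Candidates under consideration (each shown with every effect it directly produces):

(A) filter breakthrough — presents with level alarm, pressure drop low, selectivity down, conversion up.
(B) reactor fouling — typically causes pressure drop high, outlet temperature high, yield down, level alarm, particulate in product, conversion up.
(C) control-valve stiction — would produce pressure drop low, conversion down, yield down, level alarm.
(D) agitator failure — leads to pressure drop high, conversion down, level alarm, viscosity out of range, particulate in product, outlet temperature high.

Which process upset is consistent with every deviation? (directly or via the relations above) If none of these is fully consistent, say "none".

B

Checking each candidate against the observations:
(A) filter breakthrough — level alarm yes; pressure drop high NO; particulate in product NO; outlet temperature high NO; conversion up yes
(B) reactor fouling — level alarm yes; pressure drop high yes; particulate in product yes; outlet temperature high yes; conversion up yes
(C) control-valve stiction — fails on pressure drop high, particulate in product, outlet temperature high, conversion up (predicts pressure drop low, not pressure drop high; predicts conversion down, not conversion up)
(D) agitator failure — fails on conversion up (predicts conversion down, not conversion up)
(B) alone accounts for all the evidence.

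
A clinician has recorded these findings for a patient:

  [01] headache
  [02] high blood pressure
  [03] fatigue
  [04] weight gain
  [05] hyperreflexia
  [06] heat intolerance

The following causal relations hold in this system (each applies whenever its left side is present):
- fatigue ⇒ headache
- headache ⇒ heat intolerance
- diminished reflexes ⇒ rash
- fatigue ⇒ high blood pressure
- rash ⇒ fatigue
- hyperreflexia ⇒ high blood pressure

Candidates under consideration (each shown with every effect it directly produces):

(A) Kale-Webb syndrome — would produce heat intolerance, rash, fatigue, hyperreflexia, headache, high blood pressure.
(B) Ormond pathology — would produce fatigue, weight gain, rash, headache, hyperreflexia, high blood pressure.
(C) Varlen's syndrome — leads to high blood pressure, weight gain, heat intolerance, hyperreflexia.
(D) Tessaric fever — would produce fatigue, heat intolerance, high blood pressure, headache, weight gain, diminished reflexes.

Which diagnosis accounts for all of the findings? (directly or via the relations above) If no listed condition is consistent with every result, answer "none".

Testing each hypothesis:
(A) Kale-Webb syndrome — headache yes; high blood pressure yes; fatigue yes; weight gain NO; hyperreflexia yes; heat intolerance yes
(B) Ormond pathology — accounts for every observation (heat intolerance via headache → heat intolerance)
(C) Varlen's syndrome — does not account for headache, fatigue
(D) Tessaric fever — headache yes; high blood pressure yes; fatigue yes; weight gain yes; hyperreflexia NO; heat intolerance yes
(B) alone accounts for all the evidence.

B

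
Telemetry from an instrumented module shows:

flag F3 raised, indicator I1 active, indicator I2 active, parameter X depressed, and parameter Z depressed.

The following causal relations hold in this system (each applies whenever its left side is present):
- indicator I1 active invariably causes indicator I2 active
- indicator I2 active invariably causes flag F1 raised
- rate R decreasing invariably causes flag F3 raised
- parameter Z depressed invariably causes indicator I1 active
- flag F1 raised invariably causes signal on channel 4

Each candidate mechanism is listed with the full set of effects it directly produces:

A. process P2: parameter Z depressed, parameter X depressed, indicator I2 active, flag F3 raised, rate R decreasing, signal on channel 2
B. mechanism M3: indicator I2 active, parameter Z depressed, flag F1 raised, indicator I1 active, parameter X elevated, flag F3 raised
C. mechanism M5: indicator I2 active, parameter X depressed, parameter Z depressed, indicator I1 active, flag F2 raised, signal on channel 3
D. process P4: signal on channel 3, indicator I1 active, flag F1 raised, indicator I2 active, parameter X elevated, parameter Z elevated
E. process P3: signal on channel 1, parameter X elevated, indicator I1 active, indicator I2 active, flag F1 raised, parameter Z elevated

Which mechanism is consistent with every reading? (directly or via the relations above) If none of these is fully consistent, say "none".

A

Testing each hypothesis:
(A) process P2 — flag F3 raised +; indicator I1 active + (through parameter Z depressed → indicator I1 active); indicator I2 active +; parameter X depressed +; parameter Z depressed +
(B) mechanism M3 — flag F3 raised +; indicator I1 active +; indicator I2 active +; parameter X depressed -; parameter Z depressed +
(C) mechanism M5 — flag F3 raised -; indicator I1 active +; indicator I2 active +; parameter X depressed +; parameter Z depressed +
(D) process P4 — fails on flag F3 raised, parameter X depressed, parameter Z depressed (predicts parameter X elevated, not parameter X depressed; predicts parameter Z elevated, not parameter Z depressed)
(E) process P3 — flag F3 raised -; indicator I1 active +; indicator I2 active +; parameter X depressed -; parameter Z depressed -
(A) alone accounts for all the evidence.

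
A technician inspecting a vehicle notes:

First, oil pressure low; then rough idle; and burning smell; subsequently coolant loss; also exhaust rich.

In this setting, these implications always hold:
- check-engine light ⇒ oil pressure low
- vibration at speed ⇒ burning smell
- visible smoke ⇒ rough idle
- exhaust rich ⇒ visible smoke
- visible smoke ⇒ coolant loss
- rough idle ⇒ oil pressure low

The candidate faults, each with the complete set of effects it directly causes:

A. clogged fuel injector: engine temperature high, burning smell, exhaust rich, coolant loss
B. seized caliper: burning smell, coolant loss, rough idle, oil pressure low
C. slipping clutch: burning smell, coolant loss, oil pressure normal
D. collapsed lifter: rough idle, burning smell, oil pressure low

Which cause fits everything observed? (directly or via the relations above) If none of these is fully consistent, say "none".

A

Testing each hypothesis:
(A) clogged fuel injector — oil pressure low ✓ (through exhaust rich → visible smoke → rough idle → oil pressure low); rough idle ✓ (through exhaust rich → visible smoke → rough idle); burning smell ✓; coolant loss ✓; exhaust rich ✓
(B) seized caliper — oil pressure low ✓; rough idle ✓; burning smell ✓; coolant loss ✓; exhaust rich ✗
(C) slipping clutch — oil pressure low ✗; rough idle ✗; burning smell ✓; coolant loss ✓; exhaust rich ✗
(D) collapsed lifter — oil pressure low ✓; rough idle ✓; burning smell ✓; coolant loss ✗; exhaust rich ✗
(A) is the only candidate with no mismatches.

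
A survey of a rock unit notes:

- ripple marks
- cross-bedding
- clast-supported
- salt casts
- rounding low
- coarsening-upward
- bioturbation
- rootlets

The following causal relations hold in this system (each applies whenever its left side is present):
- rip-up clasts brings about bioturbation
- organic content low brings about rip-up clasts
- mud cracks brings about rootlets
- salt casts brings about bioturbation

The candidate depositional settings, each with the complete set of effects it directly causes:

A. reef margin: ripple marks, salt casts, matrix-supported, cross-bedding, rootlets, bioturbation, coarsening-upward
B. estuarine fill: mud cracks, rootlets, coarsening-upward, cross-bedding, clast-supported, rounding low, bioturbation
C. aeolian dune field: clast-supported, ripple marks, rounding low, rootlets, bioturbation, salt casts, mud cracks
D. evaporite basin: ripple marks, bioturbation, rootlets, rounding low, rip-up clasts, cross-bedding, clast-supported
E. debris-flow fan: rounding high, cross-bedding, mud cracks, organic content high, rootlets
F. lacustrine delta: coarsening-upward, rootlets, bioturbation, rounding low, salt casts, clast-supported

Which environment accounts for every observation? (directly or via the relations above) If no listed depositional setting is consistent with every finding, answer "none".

Testing each hypothesis:
(A) reef margin — ripple marks match; cross-bedding match; clast-supported miss; salt casts match; rounding low miss; coarsening-upward match; bioturbation match; rootlets match
(B) estuarine fill — does not account for ripple marks, salt casts
(C) aeolian dune field — does not account for cross-bedding, coarsening-upward
(D) evaporite basin — does not account for salt casts, coarsening-upward
(E) debris-flow fan — ripple marks miss; cross-bedding match; clast-supported miss; salt casts miss; rounding low miss; coarsening-upward miss; bioturbation miss; rootlets match
(F) lacustrine delta — does not account for ripple marks, cross-bedding
No candidate is consistent with all observations.

none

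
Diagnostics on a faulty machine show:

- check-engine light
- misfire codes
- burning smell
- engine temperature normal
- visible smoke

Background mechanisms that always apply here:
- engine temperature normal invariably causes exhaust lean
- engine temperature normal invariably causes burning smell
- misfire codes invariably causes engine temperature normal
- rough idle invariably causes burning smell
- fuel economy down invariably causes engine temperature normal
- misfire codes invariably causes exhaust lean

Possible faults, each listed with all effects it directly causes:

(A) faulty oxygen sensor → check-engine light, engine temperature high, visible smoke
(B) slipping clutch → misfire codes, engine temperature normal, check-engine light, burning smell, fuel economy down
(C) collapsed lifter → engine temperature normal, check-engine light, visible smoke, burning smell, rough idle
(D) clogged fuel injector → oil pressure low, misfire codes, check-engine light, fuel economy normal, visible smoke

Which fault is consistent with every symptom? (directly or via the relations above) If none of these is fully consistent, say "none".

D

For each candidate, compare predicted effects to what was observed:
(A) faulty oxygen sensor — check-engine light match; misfire codes miss; burning smell miss; engine temperature normal miss; visible smoke match
(B) slipping clutch — check-engine light match; misfire codes match; burning smell match; engine temperature normal match; visible smoke miss
(C) collapsed lifter — does not account for misfire codes
(D) clogged fuel injector — check-engine light match; misfire codes match; burning smell match (via misfire codes → engine temperature normal → burning smell); engine temperature normal match (via misfire codes → engine temperature normal); visible smoke match
(D) alone accounts for all the evidence.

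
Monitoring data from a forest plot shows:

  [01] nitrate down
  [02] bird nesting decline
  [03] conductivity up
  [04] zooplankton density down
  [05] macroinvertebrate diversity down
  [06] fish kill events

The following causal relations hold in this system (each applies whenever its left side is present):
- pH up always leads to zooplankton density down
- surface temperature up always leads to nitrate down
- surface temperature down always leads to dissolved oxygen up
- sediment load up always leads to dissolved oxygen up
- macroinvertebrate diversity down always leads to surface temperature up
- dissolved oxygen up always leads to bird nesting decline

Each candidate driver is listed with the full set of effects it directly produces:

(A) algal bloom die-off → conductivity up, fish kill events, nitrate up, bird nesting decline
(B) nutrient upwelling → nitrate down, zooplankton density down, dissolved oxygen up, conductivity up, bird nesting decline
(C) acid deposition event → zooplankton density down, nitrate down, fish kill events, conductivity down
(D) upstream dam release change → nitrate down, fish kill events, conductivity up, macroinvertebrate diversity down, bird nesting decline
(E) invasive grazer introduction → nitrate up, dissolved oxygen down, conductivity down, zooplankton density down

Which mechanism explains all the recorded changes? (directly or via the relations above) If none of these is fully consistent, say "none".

none

Checking each candidate against the observations:
(A) algal bloom die-off — nitrate down NO; bird nesting decline yes; conductivity up yes; zooplankton density down NO; macroinvertebrate diversity down NO; fish kill events yes
(B) nutrient upwelling — nitrate down yes; bird nesting decline yes; conductivity up yes; zooplankton density down yes; macroinvertebrate diversity down NO; fish kill events NO
(C) acid deposition event — nitrate down yes; bird nesting decline NO; conductivity up NO; zooplankton density down yes; macroinvertebrate diversity down NO; fish kill events yes
(D) upstream dam release change — nitrate down yes; bird nesting decline yes; conductivity up yes; zooplankton density down NO; macroinvertebrate diversity down yes; fish kill events yes
(E) invasive grazer introduction — nitrate down NO; bird nesting decline NO; conductivity up NO; zooplankton density down yes; macroinvertebrate diversity down NO; fish kill events NO
None of the listed candidates fits everything.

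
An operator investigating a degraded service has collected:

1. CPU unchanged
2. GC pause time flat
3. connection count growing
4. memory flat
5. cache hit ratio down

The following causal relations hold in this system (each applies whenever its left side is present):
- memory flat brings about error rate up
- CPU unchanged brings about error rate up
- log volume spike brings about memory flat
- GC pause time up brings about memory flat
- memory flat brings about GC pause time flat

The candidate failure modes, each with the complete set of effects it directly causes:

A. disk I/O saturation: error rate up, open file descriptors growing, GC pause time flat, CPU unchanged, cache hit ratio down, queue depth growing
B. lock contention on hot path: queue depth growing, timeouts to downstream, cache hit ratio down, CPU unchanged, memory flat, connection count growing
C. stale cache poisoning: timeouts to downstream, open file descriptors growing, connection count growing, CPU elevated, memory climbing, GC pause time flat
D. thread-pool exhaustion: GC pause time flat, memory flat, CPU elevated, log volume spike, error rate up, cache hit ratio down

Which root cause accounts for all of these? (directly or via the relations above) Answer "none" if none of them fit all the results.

Testing each hypothesis:
(A) disk I/O saturation — does not account for connection count growing, memory flat
(B) lock contention on hot path — CPU unchanged match; GC pause time flat match (via memory flat → GC pause time flat); connection count growing match; memory flat match; cache hit ratio down match
(C) stale cache poisoning — CPU unchanged miss; GC pause time flat match; connection count growing match; memory flat miss; cache hit ratio down miss
(D) thread-pool exhaustion — CPU unchanged miss; GC pause time flat match; connection count growing miss; memory flat match; cache hit ratio down match
(B) is the only candidate with no mismatches.

B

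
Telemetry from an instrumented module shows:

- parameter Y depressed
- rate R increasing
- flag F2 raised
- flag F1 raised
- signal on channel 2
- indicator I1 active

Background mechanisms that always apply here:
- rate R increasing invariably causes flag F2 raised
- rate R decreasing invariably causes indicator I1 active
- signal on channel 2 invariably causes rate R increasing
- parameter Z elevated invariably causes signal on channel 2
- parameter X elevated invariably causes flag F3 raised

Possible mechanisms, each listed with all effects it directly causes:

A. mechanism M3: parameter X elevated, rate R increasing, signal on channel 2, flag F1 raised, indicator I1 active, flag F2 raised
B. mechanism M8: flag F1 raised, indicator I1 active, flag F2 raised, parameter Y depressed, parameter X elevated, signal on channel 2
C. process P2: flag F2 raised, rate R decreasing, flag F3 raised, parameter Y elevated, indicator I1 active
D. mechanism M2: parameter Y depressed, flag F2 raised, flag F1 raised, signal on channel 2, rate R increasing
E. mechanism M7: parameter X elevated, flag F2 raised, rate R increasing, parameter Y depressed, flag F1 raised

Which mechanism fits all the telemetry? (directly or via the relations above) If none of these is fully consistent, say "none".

Testing each hypothesis:
(A) mechanism M3 — does not account for parameter Y depressed
(B) mechanism M8 — parameter Y depressed yes; rate R increasing yes (by signal on channel 2 → rate R increasing); flag F2 raised yes; flag F1 raised yes; signal on channel 2 yes; indicator I1 active yes
(C) process P2 — fails on parameter Y depressed, rate R increasing, flag F1 raised, signal on channel 2 (predicts parameter Y elevated, not parameter Y depressed; predicts rate R decreasing, not rate R increasing)
(D) mechanism M2 — does not account for indicator I1 active
(E) mechanism M7 — parameter Y depressed yes; rate R increasing yes; flag F2 raised yes; flag F1 raised yes; signal on channel 2 NO; indicator I1 active NO
(B) is the only candidate with no mismatches.

B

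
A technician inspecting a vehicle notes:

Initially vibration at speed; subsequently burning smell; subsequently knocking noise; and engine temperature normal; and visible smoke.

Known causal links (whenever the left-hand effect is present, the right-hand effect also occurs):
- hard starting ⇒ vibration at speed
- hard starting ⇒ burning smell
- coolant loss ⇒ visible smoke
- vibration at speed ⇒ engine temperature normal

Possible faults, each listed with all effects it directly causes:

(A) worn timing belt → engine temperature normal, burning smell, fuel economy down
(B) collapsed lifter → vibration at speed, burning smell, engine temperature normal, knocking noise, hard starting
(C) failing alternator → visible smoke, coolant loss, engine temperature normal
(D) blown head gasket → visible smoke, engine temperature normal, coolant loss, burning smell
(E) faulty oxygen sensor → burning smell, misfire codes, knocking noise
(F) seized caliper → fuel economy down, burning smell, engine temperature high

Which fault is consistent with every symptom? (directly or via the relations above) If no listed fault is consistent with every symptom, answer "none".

none

For each candidate, compare predicted effects to what was observed:
(A) worn timing belt — does not account for vibration at speed, knocking noise, visible smoke
(B) collapsed lifter — vibration at speed ✓; burning smell ✓; knocking noise ✓; engine temperature normal ✓; visible smoke ✗
(C) failing alternator — vibration at speed ✗; burning smell ✗; knocking noise ✗; engine temperature normal ✓; visible smoke ✓
(D) blown head gasket — vibration at speed ✗; burning smell ✓; knocking noise ✗; engine temperature normal ✓; visible smoke ✓
(E) faulty oxygen sensor — vibration at speed ✗; burning smell ✓; knocking noise ✓; engine temperature normal ✗; visible smoke ✗
(F) seized caliper — fails on vibration at speed, knocking noise, engine temperature normal, visible smoke (predicts engine temperature high, not engine temperature normal)
No candidate is consistent with all observations.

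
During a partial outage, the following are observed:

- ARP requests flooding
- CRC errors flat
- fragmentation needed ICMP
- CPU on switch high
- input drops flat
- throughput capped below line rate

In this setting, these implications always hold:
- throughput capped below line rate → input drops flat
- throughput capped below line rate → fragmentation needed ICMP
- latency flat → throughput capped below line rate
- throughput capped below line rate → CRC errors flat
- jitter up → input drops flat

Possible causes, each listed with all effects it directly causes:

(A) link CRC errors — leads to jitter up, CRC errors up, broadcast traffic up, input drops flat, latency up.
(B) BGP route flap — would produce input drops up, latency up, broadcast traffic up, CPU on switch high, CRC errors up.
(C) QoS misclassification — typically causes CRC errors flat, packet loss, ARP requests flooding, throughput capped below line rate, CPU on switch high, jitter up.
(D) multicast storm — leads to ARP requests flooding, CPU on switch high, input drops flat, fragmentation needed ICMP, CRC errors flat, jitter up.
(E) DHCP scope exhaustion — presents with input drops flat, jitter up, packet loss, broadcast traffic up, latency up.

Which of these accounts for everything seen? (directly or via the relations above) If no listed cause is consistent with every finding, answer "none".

C

Testing each hypothesis:
(A) link CRC errors — fails on ARP requests flooding, CRC errors flat, fragmentation needed ICMP, CPU on switch high, throughput capped below line rate (predicts CRC errors up, not CRC errors flat)
(B) BGP route flap — fails on ARP requests flooding, CRC errors flat, fragmentation needed ICMP, input drops flat, throughput capped below line rate (predicts CRC errors up, not CRC errors flat; predicts input drops up, not input drops flat)
(C) QoS misclassification — ARP requests flooding +; CRC errors flat +; fragmentation needed ICMP + (via throughput capped below line rate → fragmentation needed ICMP); CPU on switch high +; input drops flat + (via jitter up → input drops flat); throughput capped below line rate +
(D) multicast storm — does not account for throughput capped below line rate
(E) DHCP scope exhaustion — ARP requests flooding -; CRC errors flat -; fragmentation needed ICMP -; CPU on switch high -; input drops flat +; throughput capped below line rate -
(C) is the only candidate with no mismatches.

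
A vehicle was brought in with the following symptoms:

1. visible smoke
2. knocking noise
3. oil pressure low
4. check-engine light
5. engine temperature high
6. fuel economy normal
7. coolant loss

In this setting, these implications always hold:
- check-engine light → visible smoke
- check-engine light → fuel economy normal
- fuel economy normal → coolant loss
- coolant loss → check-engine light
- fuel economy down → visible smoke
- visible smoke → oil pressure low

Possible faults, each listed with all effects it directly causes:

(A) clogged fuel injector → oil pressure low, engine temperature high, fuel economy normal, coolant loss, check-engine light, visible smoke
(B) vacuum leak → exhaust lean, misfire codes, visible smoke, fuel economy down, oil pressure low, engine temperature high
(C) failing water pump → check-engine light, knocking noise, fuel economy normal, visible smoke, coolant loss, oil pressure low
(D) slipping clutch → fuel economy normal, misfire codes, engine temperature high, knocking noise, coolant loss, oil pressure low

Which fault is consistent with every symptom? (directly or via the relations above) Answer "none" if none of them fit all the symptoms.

D

For each candidate, compare predicted effects to what was observed:
(A) clogged fuel injector — does not account for knocking noise
(B) vacuum leak — visible smoke match; knocking noise miss; oil pressure low match; check-engine light miss; engine temperature high match; fuel economy normal miss; coolant loss miss
(C) failing water pump — visible smoke match; knocking noise match; oil pressure low match; check-engine light match; engine temperature high miss; fuel economy normal match; coolant loss match
(D) slipping clutch — accounts for every observation (visible smoke through coolant loss → check-engine light → visible smoke)
(D) alone accounts for all the evidence.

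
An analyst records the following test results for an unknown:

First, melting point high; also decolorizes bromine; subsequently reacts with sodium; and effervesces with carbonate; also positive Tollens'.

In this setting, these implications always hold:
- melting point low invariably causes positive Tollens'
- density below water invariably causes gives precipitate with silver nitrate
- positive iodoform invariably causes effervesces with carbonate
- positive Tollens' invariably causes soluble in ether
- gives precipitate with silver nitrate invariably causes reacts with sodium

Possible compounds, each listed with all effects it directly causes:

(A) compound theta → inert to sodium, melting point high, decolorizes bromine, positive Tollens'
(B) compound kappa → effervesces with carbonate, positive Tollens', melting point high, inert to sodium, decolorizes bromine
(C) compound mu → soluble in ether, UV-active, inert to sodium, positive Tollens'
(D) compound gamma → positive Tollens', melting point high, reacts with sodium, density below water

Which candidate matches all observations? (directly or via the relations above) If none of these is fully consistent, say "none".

Testing each hypothesis:
(A) compound theta — melting point high yes; decolorizes bromine yes; reacts with sodium NO; effervesces with carbonate NO; positive Tollens' yes
(B) compound kappa — melting point high yes; decolorizes bromine yes; reacts with sodium NO; effervesces with carbonate yes; positive Tollens' yes
(C) compound mu — melting point high NO; decolorizes bromine NO; reacts with sodium NO; effervesces with carbonate NO; positive Tollens' yes
(D) compound gamma — melting point high yes; decolorizes bromine NO; reacts with sodium yes; effervesces with carbonate NO; positive Tollens' yes
None of the listed candidates fits everything.

none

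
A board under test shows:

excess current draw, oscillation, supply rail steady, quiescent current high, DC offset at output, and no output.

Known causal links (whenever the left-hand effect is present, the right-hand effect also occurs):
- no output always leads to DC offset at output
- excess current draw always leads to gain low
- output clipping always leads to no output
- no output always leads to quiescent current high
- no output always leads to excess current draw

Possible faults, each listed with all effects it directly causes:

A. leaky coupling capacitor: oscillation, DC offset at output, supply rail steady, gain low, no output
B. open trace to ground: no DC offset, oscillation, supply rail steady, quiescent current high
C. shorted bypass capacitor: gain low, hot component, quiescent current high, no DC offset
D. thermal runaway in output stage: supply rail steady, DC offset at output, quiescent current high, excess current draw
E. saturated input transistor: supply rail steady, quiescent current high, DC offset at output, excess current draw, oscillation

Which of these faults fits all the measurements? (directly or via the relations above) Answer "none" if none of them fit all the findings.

Per-candidate check:
(A) leaky coupling capacitor — accounts for every observation (excess current draw by no output → excess current draw)
(B) open trace to ground — excess current draw miss; oscillation match; supply rail steady match; quiescent current high match; DC offset at output miss; no output miss
(C) shorted bypass capacitor — fails on excess current draw, oscillation, supply rail steady, DC offset at output, no output (predicts no DC offset, not DC offset at output)
(D) thermal runaway in output stage — excess current draw match; oscillation miss; supply rail steady match; quiescent current high match; DC offset at output match; no output miss
(E) saturated input transistor — does not account for no output
(A) is the only candidate with no mismatches.

A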